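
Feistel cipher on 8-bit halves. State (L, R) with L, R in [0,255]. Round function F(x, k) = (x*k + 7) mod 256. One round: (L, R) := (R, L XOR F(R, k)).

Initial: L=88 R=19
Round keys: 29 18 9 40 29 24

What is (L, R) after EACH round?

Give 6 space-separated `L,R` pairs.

Answer: 19,118 118,64 64,49 49,239 239,43 43,224

Derivation:
Round 1 (k=29): L=19 R=118
Round 2 (k=18): L=118 R=64
Round 3 (k=9): L=64 R=49
Round 4 (k=40): L=49 R=239
Round 5 (k=29): L=239 R=43
Round 6 (k=24): L=43 R=224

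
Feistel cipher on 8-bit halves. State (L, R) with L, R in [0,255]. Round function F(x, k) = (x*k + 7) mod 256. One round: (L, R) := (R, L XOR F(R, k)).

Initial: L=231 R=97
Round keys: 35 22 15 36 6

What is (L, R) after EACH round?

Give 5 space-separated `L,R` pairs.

Round 1 (k=35): L=97 R=173
Round 2 (k=22): L=173 R=132
Round 3 (k=15): L=132 R=110
Round 4 (k=36): L=110 R=251
Round 5 (k=6): L=251 R=135

Answer: 97,173 173,132 132,110 110,251 251,135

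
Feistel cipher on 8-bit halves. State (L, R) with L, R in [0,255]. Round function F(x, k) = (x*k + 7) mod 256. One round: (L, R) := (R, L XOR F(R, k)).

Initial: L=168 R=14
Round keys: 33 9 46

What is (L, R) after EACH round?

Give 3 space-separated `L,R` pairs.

Answer: 14,125 125,98 98,222

Derivation:
Round 1 (k=33): L=14 R=125
Round 2 (k=9): L=125 R=98
Round 3 (k=46): L=98 R=222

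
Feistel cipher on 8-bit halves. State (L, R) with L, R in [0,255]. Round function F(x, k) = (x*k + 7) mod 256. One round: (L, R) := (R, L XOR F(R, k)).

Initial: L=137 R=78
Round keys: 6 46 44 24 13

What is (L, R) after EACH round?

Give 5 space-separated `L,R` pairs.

Round 1 (k=6): L=78 R=82
Round 2 (k=46): L=82 R=141
Round 3 (k=44): L=141 R=17
Round 4 (k=24): L=17 R=18
Round 5 (k=13): L=18 R=224

Answer: 78,82 82,141 141,17 17,18 18,224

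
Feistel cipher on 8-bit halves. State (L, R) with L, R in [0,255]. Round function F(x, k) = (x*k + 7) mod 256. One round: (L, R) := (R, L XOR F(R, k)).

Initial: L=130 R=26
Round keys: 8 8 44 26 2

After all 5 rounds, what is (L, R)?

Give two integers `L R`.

Answer: 182 5

Derivation:
Round 1 (k=8): L=26 R=85
Round 2 (k=8): L=85 R=181
Round 3 (k=44): L=181 R=118
Round 4 (k=26): L=118 R=182
Round 5 (k=2): L=182 R=5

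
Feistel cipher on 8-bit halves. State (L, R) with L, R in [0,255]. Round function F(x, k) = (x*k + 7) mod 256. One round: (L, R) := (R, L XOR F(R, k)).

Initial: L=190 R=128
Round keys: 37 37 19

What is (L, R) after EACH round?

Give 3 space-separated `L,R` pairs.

Answer: 128,57 57,196 196,170

Derivation:
Round 1 (k=37): L=128 R=57
Round 2 (k=37): L=57 R=196
Round 3 (k=19): L=196 R=170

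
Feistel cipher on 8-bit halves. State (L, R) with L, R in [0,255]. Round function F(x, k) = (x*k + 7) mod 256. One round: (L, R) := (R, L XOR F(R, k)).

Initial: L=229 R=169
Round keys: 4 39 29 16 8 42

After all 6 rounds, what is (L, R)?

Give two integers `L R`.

Round 1 (k=4): L=169 R=78
Round 2 (k=39): L=78 R=64
Round 3 (k=29): L=64 R=9
Round 4 (k=16): L=9 R=215
Round 5 (k=8): L=215 R=182
Round 6 (k=42): L=182 R=52

Answer: 182 52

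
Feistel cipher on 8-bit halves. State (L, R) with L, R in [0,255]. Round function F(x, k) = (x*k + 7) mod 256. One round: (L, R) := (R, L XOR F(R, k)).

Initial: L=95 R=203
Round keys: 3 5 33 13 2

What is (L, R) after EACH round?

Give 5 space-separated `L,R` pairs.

Answer: 203,55 55,209 209,207 207,91 91,114

Derivation:
Round 1 (k=3): L=203 R=55
Round 2 (k=5): L=55 R=209
Round 3 (k=33): L=209 R=207
Round 4 (k=13): L=207 R=91
Round 5 (k=2): L=91 R=114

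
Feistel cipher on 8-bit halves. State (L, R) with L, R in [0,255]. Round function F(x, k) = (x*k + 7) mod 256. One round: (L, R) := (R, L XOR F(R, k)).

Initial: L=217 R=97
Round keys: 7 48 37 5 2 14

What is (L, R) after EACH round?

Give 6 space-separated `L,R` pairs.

Round 1 (k=7): L=97 R=119
Round 2 (k=48): L=119 R=54
Round 3 (k=37): L=54 R=162
Round 4 (k=5): L=162 R=7
Round 5 (k=2): L=7 R=183
Round 6 (k=14): L=183 R=14

Answer: 97,119 119,54 54,162 162,7 7,183 183,14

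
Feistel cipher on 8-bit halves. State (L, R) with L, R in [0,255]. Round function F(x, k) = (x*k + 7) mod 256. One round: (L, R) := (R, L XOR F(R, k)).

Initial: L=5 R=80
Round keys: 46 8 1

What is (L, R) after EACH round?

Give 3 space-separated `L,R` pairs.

Answer: 80,98 98,71 71,44

Derivation:
Round 1 (k=46): L=80 R=98
Round 2 (k=8): L=98 R=71
Round 3 (k=1): L=71 R=44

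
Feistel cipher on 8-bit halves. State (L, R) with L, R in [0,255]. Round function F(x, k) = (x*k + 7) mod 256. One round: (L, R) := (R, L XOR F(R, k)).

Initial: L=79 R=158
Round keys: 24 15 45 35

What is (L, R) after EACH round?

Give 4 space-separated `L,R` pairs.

Round 1 (k=24): L=158 R=152
Round 2 (k=15): L=152 R=113
Round 3 (k=45): L=113 R=124
Round 4 (k=35): L=124 R=138

Answer: 158,152 152,113 113,124 124,138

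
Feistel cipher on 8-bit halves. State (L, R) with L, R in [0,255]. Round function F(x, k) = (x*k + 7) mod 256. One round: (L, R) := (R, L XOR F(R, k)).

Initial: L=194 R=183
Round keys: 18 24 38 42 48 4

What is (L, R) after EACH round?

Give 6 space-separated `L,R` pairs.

Round 1 (k=18): L=183 R=39
Round 2 (k=24): L=39 R=24
Round 3 (k=38): L=24 R=176
Round 4 (k=42): L=176 R=255
Round 5 (k=48): L=255 R=103
Round 6 (k=4): L=103 R=92

Answer: 183,39 39,24 24,176 176,255 255,103 103,92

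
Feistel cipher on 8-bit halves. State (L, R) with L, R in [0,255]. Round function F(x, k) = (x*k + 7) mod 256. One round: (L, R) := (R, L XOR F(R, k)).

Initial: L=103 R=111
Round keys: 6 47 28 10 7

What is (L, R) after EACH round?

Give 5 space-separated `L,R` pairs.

Round 1 (k=6): L=111 R=198
Round 2 (k=47): L=198 R=14
Round 3 (k=28): L=14 R=73
Round 4 (k=10): L=73 R=239
Round 5 (k=7): L=239 R=217

Answer: 111,198 198,14 14,73 73,239 239,217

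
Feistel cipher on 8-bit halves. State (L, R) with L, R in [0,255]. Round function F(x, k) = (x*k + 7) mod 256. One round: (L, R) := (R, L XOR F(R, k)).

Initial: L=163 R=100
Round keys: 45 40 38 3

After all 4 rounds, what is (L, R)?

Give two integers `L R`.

Answer: 1 169

Derivation:
Round 1 (k=45): L=100 R=56
Round 2 (k=40): L=56 R=163
Round 3 (k=38): L=163 R=1
Round 4 (k=3): L=1 R=169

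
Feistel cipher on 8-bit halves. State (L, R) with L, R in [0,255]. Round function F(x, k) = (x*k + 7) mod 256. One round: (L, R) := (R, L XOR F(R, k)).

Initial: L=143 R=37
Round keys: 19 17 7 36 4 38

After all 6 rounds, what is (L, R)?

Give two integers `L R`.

Round 1 (k=19): L=37 R=73
Round 2 (k=17): L=73 R=197
Round 3 (k=7): L=197 R=35
Round 4 (k=36): L=35 R=54
Round 5 (k=4): L=54 R=252
Round 6 (k=38): L=252 R=89

Answer: 252 89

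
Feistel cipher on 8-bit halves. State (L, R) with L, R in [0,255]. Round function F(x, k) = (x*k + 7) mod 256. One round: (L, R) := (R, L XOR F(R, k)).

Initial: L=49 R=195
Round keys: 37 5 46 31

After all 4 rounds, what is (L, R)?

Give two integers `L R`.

Round 1 (k=37): L=195 R=7
Round 2 (k=5): L=7 R=233
Round 3 (k=46): L=233 R=226
Round 4 (k=31): L=226 R=140

Answer: 226 140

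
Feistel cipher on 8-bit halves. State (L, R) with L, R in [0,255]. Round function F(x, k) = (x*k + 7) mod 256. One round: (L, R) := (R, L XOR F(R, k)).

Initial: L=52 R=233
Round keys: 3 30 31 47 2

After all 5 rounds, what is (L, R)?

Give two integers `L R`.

Round 1 (k=3): L=233 R=246
Round 2 (k=30): L=246 R=50
Round 3 (k=31): L=50 R=227
Round 4 (k=47): L=227 R=134
Round 5 (k=2): L=134 R=240

Answer: 134 240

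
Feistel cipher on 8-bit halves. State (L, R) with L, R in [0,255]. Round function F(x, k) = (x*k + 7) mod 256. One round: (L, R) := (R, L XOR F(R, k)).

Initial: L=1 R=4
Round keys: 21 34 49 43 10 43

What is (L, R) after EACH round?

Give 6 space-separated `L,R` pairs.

Answer: 4,90 90,255 255,140 140,116 116,3 3,252

Derivation:
Round 1 (k=21): L=4 R=90
Round 2 (k=34): L=90 R=255
Round 3 (k=49): L=255 R=140
Round 4 (k=43): L=140 R=116
Round 5 (k=10): L=116 R=3
Round 6 (k=43): L=3 R=252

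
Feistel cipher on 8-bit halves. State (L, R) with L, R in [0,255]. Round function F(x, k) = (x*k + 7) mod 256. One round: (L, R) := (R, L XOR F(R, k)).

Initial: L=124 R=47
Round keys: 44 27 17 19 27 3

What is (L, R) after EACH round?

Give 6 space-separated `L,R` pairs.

Answer: 47,103 103,203 203,229 229,205 205,67 67,29

Derivation:
Round 1 (k=44): L=47 R=103
Round 2 (k=27): L=103 R=203
Round 3 (k=17): L=203 R=229
Round 4 (k=19): L=229 R=205
Round 5 (k=27): L=205 R=67
Round 6 (k=3): L=67 R=29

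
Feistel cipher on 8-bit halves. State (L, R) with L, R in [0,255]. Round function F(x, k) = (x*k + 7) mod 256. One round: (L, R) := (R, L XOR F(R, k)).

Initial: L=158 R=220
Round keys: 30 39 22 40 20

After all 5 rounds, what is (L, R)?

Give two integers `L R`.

Round 1 (k=30): L=220 R=81
Round 2 (k=39): L=81 R=130
Round 3 (k=22): L=130 R=98
Round 4 (k=40): L=98 R=213
Round 5 (k=20): L=213 R=201

Answer: 213 201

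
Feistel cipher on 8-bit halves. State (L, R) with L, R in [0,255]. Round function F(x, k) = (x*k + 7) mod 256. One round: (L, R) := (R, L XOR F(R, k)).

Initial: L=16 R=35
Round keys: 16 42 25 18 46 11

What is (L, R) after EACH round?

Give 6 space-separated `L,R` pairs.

Round 1 (k=16): L=35 R=39
Round 2 (k=42): L=39 R=78
Round 3 (k=25): L=78 R=130
Round 4 (k=18): L=130 R=101
Round 5 (k=46): L=101 R=175
Round 6 (k=11): L=175 R=233

Answer: 35,39 39,78 78,130 130,101 101,175 175,233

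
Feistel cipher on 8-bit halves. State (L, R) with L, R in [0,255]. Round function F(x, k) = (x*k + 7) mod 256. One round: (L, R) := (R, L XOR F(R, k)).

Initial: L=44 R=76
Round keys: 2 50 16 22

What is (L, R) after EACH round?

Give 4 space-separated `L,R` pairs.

Round 1 (k=2): L=76 R=179
Round 2 (k=50): L=179 R=177
Round 3 (k=16): L=177 R=164
Round 4 (k=22): L=164 R=174

Answer: 76,179 179,177 177,164 164,174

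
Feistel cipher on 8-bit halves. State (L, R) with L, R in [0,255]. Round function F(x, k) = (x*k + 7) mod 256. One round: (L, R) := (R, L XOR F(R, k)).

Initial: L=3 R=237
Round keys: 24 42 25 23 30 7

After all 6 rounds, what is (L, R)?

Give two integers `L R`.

Round 1 (k=24): L=237 R=60
Round 2 (k=42): L=60 R=50
Round 3 (k=25): L=50 R=213
Round 4 (k=23): L=213 R=24
Round 5 (k=30): L=24 R=2
Round 6 (k=7): L=2 R=13

Answer: 2 13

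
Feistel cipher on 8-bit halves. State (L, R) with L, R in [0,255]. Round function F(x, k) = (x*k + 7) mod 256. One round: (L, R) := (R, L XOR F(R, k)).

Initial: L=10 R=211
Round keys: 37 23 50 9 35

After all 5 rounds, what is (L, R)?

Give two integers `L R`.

Answer: 50 70

Derivation:
Round 1 (k=37): L=211 R=140
Round 2 (k=23): L=140 R=72
Round 3 (k=50): L=72 R=155
Round 4 (k=9): L=155 R=50
Round 5 (k=35): L=50 R=70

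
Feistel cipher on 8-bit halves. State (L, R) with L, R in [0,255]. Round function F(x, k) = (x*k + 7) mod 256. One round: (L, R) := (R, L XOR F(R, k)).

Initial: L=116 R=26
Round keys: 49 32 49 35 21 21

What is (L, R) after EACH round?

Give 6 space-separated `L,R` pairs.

Round 1 (k=49): L=26 R=117
Round 2 (k=32): L=117 R=189
Round 3 (k=49): L=189 R=65
Round 4 (k=35): L=65 R=87
Round 5 (k=21): L=87 R=107
Round 6 (k=21): L=107 R=153

Answer: 26,117 117,189 189,65 65,87 87,107 107,153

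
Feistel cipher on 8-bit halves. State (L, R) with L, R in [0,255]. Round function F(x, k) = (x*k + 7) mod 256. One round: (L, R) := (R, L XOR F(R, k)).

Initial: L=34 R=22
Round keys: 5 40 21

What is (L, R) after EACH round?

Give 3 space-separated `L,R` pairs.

Answer: 22,87 87,137 137,19

Derivation:
Round 1 (k=5): L=22 R=87
Round 2 (k=40): L=87 R=137
Round 3 (k=21): L=137 R=19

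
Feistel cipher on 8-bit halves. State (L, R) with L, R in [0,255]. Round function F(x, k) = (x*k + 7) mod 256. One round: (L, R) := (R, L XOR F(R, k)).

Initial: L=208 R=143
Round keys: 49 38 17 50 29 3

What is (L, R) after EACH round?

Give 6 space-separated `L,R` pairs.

Answer: 143,182 182,132 132,125 125,245 245,181 181,211

Derivation:
Round 1 (k=49): L=143 R=182
Round 2 (k=38): L=182 R=132
Round 3 (k=17): L=132 R=125
Round 4 (k=50): L=125 R=245
Round 5 (k=29): L=245 R=181
Round 6 (k=3): L=181 R=211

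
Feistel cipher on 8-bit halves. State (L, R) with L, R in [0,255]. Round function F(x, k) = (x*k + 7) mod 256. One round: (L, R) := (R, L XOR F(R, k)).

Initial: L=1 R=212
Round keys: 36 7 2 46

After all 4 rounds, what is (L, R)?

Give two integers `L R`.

Answer: 167 60

Derivation:
Round 1 (k=36): L=212 R=214
Round 2 (k=7): L=214 R=53
Round 3 (k=2): L=53 R=167
Round 4 (k=46): L=167 R=60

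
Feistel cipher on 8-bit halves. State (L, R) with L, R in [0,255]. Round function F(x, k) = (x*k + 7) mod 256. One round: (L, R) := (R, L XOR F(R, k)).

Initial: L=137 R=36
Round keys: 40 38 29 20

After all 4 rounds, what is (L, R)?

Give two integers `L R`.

Round 1 (k=40): L=36 R=46
Round 2 (k=38): L=46 R=255
Round 3 (k=29): L=255 R=196
Round 4 (k=20): L=196 R=168

Answer: 196 168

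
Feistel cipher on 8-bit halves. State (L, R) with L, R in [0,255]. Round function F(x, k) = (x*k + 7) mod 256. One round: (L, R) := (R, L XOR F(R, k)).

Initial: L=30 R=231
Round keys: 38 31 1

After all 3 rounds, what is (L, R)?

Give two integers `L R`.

Round 1 (k=38): L=231 R=79
Round 2 (k=31): L=79 R=127
Round 3 (k=1): L=127 R=201

Answer: 127 201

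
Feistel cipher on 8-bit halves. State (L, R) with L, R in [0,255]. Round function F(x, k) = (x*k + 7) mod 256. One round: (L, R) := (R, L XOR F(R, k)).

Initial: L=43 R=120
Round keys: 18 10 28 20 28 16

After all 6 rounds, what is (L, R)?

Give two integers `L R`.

Answer: 160 51

Derivation:
Round 1 (k=18): L=120 R=92
Round 2 (k=10): L=92 R=231
Round 3 (k=28): L=231 R=23
Round 4 (k=20): L=23 R=52
Round 5 (k=28): L=52 R=160
Round 6 (k=16): L=160 R=51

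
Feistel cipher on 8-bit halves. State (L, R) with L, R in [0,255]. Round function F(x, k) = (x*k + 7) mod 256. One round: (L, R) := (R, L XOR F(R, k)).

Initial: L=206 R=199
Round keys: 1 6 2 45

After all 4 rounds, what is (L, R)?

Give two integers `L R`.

Round 1 (k=1): L=199 R=0
Round 2 (k=6): L=0 R=192
Round 3 (k=2): L=192 R=135
Round 4 (k=45): L=135 R=2

Answer: 135 2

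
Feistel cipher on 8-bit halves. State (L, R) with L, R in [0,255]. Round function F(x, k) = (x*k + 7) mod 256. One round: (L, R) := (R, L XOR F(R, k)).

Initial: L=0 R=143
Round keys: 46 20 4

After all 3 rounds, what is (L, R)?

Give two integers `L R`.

Answer: 244 110

Derivation:
Round 1 (k=46): L=143 R=185
Round 2 (k=20): L=185 R=244
Round 3 (k=4): L=244 R=110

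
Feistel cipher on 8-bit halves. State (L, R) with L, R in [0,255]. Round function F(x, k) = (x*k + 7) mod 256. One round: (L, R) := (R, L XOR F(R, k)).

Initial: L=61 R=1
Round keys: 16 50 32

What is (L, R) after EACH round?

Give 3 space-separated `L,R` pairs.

Answer: 1,42 42,58 58,109

Derivation:
Round 1 (k=16): L=1 R=42
Round 2 (k=50): L=42 R=58
Round 3 (k=32): L=58 R=109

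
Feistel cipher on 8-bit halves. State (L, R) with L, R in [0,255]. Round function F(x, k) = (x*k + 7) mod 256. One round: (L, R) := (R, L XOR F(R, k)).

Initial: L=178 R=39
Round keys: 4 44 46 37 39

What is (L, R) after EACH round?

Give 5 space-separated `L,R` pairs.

Round 1 (k=4): L=39 R=17
Round 2 (k=44): L=17 R=212
Round 3 (k=46): L=212 R=14
Round 4 (k=37): L=14 R=217
Round 5 (k=39): L=217 R=24

Answer: 39,17 17,212 212,14 14,217 217,24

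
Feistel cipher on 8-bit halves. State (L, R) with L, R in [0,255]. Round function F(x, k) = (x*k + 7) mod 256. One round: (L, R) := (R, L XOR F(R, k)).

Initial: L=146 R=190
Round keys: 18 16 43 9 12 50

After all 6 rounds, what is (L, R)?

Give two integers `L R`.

Answer: 112 52

Derivation:
Round 1 (k=18): L=190 R=241
Round 2 (k=16): L=241 R=169
Round 3 (k=43): L=169 R=155
Round 4 (k=9): L=155 R=211
Round 5 (k=12): L=211 R=112
Round 6 (k=50): L=112 R=52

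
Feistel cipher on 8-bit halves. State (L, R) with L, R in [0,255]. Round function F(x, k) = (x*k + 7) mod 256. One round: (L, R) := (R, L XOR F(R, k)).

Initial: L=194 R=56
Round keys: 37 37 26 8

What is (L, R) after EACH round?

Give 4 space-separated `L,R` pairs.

Answer: 56,221 221,192 192,90 90,23

Derivation:
Round 1 (k=37): L=56 R=221
Round 2 (k=37): L=221 R=192
Round 3 (k=26): L=192 R=90
Round 4 (k=8): L=90 R=23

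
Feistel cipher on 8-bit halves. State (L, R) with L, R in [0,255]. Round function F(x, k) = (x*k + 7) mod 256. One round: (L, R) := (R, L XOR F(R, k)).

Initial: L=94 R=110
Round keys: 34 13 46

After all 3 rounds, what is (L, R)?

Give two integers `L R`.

Round 1 (k=34): L=110 R=253
Round 2 (k=13): L=253 R=142
Round 3 (k=46): L=142 R=118

Answer: 142 118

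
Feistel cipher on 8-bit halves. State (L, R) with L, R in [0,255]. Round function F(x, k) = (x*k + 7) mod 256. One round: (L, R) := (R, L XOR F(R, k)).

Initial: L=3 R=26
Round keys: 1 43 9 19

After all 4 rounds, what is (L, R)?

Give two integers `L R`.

Round 1 (k=1): L=26 R=34
Round 2 (k=43): L=34 R=167
Round 3 (k=9): L=167 R=196
Round 4 (k=19): L=196 R=52

Answer: 196 52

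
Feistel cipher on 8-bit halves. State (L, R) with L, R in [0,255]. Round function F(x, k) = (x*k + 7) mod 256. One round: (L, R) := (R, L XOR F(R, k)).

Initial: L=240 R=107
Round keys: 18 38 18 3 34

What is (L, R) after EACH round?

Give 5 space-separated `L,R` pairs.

Answer: 107,125 125,254 254,158 158,31 31,187

Derivation:
Round 1 (k=18): L=107 R=125
Round 2 (k=38): L=125 R=254
Round 3 (k=18): L=254 R=158
Round 4 (k=3): L=158 R=31
Round 5 (k=34): L=31 R=187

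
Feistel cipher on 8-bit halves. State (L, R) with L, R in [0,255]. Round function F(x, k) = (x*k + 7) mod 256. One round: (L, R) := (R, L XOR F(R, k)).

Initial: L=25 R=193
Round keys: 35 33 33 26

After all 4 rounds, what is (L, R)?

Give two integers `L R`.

Round 1 (k=35): L=193 R=115
Round 2 (k=33): L=115 R=27
Round 3 (k=33): L=27 R=241
Round 4 (k=26): L=241 R=154

Answer: 241 154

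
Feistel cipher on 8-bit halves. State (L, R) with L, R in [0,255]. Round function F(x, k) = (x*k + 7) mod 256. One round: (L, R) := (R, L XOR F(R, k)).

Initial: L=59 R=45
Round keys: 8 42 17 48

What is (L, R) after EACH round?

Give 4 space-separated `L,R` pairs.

Round 1 (k=8): L=45 R=84
Round 2 (k=42): L=84 R=226
Round 3 (k=17): L=226 R=93
Round 4 (k=48): L=93 R=149

Answer: 45,84 84,226 226,93 93,149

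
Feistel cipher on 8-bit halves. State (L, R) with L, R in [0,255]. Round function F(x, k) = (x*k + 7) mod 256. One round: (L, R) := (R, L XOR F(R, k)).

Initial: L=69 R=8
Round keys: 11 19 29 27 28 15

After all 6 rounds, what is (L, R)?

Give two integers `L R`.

Answer: 77 130

Derivation:
Round 1 (k=11): L=8 R=26
Round 2 (k=19): L=26 R=253
Round 3 (k=29): L=253 R=170
Round 4 (k=27): L=170 R=8
Round 5 (k=28): L=8 R=77
Round 6 (k=15): L=77 R=130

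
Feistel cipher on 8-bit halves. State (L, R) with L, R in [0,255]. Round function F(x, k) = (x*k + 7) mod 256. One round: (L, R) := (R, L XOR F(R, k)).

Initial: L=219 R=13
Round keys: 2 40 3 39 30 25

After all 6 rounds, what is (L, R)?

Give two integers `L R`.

Answer: 92 169

Derivation:
Round 1 (k=2): L=13 R=250
Round 2 (k=40): L=250 R=26
Round 3 (k=3): L=26 R=175
Round 4 (k=39): L=175 R=170
Round 5 (k=30): L=170 R=92
Round 6 (k=25): L=92 R=169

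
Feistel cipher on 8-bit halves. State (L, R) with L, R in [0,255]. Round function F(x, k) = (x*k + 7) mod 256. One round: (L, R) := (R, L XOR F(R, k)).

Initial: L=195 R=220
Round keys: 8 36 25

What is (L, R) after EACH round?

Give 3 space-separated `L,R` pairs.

Answer: 220,36 36,203 203,254

Derivation:
Round 1 (k=8): L=220 R=36
Round 2 (k=36): L=36 R=203
Round 3 (k=25): L=203 R=254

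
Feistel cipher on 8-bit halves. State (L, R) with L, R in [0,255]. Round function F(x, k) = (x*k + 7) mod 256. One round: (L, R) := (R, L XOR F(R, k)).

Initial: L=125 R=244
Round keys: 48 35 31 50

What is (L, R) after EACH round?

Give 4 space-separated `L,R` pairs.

Round 1 (k=48): L=244 R=186
Round 2 (k=35): L=186 R=129
Round 3 (k=31): L=129 R=28
Round 4 (k=50): L=28 R=254

Answer: 244,186 186,129 129,28 28,254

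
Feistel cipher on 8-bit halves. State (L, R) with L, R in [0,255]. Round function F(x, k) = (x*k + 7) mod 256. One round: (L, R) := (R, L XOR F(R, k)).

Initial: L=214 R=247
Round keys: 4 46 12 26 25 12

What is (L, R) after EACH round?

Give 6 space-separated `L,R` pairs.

Answer: 247,53 53,122 122,138 138,113 113,154 154,78

Derivation:
Round 1 (k=4): L=247 R=53
Round 2 (k=46): L=53 R=122
Round 3 (k=12): L=122 R=138
Round 4 (k=26): L=138 R=113
Round 5 (k=25): L=113 R=154
Round 6 (k=12): L=154 R=78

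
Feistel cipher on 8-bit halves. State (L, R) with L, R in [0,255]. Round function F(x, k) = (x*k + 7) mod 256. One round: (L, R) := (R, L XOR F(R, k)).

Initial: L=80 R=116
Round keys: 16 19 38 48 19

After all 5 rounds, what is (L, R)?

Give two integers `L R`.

Round 1 (k=16): L=116 R=23
Round 2 (k=19): L=23 R=200
Round 3 (k=38): L=200 R=160
Round 4 (k=48): L=160 R=207
Round 5 (k=19): L=207 R=196

Answer: 207 196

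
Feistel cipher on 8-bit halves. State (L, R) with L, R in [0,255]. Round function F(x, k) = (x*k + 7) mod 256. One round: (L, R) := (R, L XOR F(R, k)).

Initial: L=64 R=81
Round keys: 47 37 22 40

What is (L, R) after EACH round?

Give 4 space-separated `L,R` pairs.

Round 1 (k=47): L=81 R=166
Round 2 (k=37): L=166 R=84
Round 3 (k=22): L=84 R=153
Round 4 (k=40): L=153 R=187

Answer: 81,166 166,84 84,153 153,187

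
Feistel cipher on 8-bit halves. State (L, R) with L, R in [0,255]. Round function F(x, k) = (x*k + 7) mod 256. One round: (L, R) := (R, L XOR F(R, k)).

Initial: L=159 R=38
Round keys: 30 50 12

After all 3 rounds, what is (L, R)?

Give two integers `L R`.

Round 1 (k=30): L=38 R=228
Round 2 (k=50): L=228 R=169
Round 3 (k=12): L=169 R=23

Answer: 169 23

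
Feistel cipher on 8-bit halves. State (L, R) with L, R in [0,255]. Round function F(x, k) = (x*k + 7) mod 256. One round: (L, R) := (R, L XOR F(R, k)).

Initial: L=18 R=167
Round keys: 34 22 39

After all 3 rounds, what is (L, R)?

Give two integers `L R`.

Round 1 (k=34): L=167 R=39
Round 2 (k=22): L=39 R=198
Round 3 (k=39): L=198 R=22

Answer: 198 22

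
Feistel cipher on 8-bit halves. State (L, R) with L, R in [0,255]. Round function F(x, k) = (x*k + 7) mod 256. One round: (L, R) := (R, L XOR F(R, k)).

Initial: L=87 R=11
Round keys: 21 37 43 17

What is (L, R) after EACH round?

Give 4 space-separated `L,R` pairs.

Round 1 (k=21): L=11 R=185
Round 2 (k=37): L=185 R=207
Round 3 (k=43): L=207 R=117
Round 4 (k=17): L=117 R=3

Answer: 11,185 185,207 207,117 117,3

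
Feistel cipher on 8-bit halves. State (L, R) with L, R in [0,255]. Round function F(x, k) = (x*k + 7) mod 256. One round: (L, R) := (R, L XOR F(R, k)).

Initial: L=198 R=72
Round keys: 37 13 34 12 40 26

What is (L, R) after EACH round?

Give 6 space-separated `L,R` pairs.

Answer: 72,169 169,212 212,134 134,155 155,185 185,74

Derivation:
Round 1 (k=37): L=72 R=169
Round 2 (k=13): L=169 R=212
Round 3 (k=34): L=212 R=134
Round 4 (k=12): L=134 R=155
Round 5 (k=40): L=155 R=185
Round 6 (k=26): L=185 R=74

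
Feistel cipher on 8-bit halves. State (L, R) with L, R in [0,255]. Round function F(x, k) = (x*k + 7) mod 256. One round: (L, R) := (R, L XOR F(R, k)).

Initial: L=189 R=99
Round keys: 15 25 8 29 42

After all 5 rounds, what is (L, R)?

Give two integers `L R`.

Round 1 (k=15): L=99 R=105
Round 2 (k=25): L=105 R=43
Round 3 (k=8): L=43 R=54
Round 4 (k=29): L=54 R=14
Round 5 (k=42): L=14 R=101

Answer: 14 101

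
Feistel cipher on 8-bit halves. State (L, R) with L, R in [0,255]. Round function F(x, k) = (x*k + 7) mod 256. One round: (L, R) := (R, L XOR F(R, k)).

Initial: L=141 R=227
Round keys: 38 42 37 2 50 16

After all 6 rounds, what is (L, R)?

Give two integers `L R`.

Round 1 (k=38): L=227 R=52
Round 2 (k=42): L=52 R=108
Round 3 (k=37): L=108 R=151
Round 4 (k=2): L=151 R=89
Round 5 (k=50): L=89 R=254
Round 6 (k=16): L=254 R=190

Answer: 254 190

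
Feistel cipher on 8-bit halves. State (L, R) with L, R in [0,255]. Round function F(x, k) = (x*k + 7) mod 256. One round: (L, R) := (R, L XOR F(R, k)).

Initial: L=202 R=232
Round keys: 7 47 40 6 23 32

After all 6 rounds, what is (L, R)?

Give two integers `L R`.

Round 1 (k=7): L=232 R=149
Round 2 (k=47): L=149 R=138
Round 3 (k=40): L=138 R=2
Round 4 (k=6): L=2 R=153
Round 5 (k=23): L=153 R=196
Round 6 (k=32): L=196 R=30

Answer: 196 30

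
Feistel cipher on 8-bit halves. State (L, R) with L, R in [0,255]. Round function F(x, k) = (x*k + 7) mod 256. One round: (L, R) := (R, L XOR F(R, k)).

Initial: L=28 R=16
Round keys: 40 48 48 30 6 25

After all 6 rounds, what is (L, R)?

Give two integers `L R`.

Answer: 187 162

Derivation:
Round 1 (k=40): L=16 R=155
Round 2 (k=48): L=155 R=7
Round 3 (k=48): L=7 R=204
Round 4 (k=30): L=204 R=232
Round 5 (k=6): L=232 R=187
Round 6 (k=25): L=187 R=162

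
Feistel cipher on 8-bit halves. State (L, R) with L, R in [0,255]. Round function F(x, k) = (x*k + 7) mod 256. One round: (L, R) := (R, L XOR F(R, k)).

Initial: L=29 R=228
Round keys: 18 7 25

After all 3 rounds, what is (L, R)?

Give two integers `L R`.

Answer: 97 146

Derivation:
Round 1 (k=18): L=228 R=18
Round 2 (k=7): L=18 R=97
Round 3 (k=25): L=97 R=146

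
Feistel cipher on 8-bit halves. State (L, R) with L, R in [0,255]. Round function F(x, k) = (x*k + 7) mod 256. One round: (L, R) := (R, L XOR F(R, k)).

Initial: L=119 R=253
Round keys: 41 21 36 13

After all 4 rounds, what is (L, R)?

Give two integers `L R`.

Answer: 8 12

Derivation:
Round 1 (k=41): L=253 R=251
Round 2 (k=21): L=251 R=99
Round 3 (k=36): L=99 R=8
Round 4 (k=13): L=8 R=12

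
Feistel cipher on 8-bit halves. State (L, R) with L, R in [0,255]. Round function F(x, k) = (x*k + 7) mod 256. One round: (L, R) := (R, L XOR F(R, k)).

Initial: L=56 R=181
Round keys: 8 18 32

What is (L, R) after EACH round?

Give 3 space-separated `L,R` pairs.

Round 1 (k=8): L=181 R=151
Round 2 (k=18): L=151 R=16
Round 3 (k=32): L=16 R=144

Answer: 181,151 151,16 16,144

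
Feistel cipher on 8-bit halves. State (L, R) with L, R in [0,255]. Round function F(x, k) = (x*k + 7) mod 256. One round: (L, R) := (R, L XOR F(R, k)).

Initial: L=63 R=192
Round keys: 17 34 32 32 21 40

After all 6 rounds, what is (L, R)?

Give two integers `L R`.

Answer: 8 151

Derivation:
Round 1 (k=17): L=192 R=248
Round 2 (k=34): L=248 R=55
Round 3 (k=32): L=55 R=31
Round 4 (k=32): L=31 R=208
Round 5 (k=21): L=208 R=8
Round 6 (k=40): L=8 R=151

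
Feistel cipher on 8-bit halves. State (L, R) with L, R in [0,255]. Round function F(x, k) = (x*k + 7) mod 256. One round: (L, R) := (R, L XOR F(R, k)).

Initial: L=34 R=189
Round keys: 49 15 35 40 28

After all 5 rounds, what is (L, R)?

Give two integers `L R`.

Answer: 99 134

Derivation:
Round 1 (k=49): L=189 R=22
Round 2 (k=15): L=22 R=236
Round 3 (k=35): L=236 R=93
Round 4 (k=40): L=93 R=99
Round 5 (k=28): L=99 R=134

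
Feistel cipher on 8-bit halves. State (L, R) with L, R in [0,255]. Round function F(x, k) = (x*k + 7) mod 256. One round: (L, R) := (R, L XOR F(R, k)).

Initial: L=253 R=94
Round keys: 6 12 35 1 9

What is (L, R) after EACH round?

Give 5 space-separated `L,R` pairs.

Answer: 94,198 198,17 17,156 156,178 178,213

Derivation:
Round 1 (k=6): L=94 R=198
Round 2 (k=12): L=198 R=17
Round 3 (k=35): L=17 R=156
Round 4 (k=1): L=156 R=178
Round 5 (k=9): L=178 R=213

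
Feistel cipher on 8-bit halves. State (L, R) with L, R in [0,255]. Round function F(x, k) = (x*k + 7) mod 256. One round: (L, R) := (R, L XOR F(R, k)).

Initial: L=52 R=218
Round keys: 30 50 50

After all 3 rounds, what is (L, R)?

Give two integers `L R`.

Round 1 (k=30): L=218 R=167
Round 2 (k=50): L=167 R=127
Round 3 (k=50): L=127 R=114

Answer: 127 114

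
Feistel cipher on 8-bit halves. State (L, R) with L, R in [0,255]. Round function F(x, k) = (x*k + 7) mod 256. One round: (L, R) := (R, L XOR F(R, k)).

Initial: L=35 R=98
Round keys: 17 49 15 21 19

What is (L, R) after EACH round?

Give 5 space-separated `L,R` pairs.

Round 1 (k=17): L=98 R=170
Round 2 (k=49): L=170 R=243
Round 3 (k=15): L=243 R=238
Round 4 (k=21): L=238 R=126
Round 5 (k=19): L=126 R=143

Answer: 98,170 170,243 243,238 238,126 126,143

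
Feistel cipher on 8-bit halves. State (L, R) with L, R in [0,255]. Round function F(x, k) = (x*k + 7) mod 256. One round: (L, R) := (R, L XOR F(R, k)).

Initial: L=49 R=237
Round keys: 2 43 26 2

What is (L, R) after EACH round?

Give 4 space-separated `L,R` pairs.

Answer: 237,208 208,26 26,123 123,231

Derivation:
Round 1 (k=2): L=237 R=208
Round 2 (k=43): L=208 R=26
Round 3 (k=26): L=26 R=123
Round 4 (k=2): L=123 R=231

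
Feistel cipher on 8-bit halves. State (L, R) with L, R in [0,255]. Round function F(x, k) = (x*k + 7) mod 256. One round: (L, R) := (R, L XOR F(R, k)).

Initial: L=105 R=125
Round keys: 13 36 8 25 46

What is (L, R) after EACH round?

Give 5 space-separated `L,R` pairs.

Round 1 (k=13): L=125 R=9
Round 2 (k=36): L=9 R=54
Round 3 (k=8): L=54 R=190
Round 4 (k=25): L=190 R=163
Round 5 (k=46): L=163 R=239

Answer: 125,9 9,54 54,190 190,163 163,239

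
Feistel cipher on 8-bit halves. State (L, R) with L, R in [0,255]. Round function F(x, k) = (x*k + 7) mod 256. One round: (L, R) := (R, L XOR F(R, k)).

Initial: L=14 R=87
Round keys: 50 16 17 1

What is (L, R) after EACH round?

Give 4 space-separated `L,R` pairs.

Answer: 87,11 11,224 224,236 236,19

Derivation:
Round 1 (k=50): L=87 R=11
Round 2 (k=16): L=11 R=224
Round 3 (k=17): L=224 R=236
Round 4 (k=1): L=236 R=19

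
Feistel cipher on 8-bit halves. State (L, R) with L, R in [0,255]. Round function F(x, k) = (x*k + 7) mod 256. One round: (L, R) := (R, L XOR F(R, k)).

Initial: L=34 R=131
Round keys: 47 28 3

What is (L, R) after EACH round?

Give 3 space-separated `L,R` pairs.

Round 1 (k=47): L=131 R=54
Round 2 (k=28): L=54 R=108
Round 3 (k=3): L=108 R=125

Answer: 131,54 54,108 108,125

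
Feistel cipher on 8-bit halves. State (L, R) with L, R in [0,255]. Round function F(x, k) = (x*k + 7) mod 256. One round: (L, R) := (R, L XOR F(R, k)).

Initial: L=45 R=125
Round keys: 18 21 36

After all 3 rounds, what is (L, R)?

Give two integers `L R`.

Answer: 206 3

Derivation:
Round 1 (k=18): L=125 R=252
Round 2 (k=21): L=252 R=206
Round 3 (k=36): L=206 R=3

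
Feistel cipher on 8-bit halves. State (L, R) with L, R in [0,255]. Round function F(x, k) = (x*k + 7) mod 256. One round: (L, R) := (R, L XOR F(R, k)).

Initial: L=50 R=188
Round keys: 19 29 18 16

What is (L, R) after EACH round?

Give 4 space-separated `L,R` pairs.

Answer: 188,201 201,112 112,46 46,151

Derivation:
Round 1 (k=19): L=188 R=201
Round 2 (k=29): L=201 R=112
Round 3 (k=18): L=112 R=46
Round 4 (k=16): L=46 R=151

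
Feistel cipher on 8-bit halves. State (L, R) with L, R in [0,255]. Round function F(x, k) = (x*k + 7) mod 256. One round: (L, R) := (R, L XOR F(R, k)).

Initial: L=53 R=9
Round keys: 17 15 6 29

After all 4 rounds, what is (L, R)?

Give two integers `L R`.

Answer: 92 184

Derivation:
Round 1 (k=17): L=9 R=149
Round 2 (k=15): L=149 R=203
Round 3 (k=6): L=203 R=92
Round 4 (k=29): L=92 R=184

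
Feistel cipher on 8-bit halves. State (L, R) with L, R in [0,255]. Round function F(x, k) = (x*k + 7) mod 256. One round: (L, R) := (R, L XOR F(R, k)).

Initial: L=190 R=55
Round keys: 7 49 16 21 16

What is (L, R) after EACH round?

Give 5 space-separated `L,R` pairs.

Round 1 (k=7): L=55 R=54
Round 2 (k=49): L=54 R=106
Round 3 (k=16): L=106 R=145
Round 4 (k=21): L=145 R=134
Round 5 (k=16): L=134 R=246

Answer: 55,54 54,106 106,145 145,134 134,246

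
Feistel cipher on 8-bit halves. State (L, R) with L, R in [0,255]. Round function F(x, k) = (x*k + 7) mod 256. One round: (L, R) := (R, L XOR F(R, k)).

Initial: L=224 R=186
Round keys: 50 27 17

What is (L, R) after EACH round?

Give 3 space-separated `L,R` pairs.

Answer: 186,187 187,122 122,154

Derivation:
Round 1 (k=50): L=186 R=187
Round 2 (k=27): L=187 R=122
Round 3 (k=17): L=122 R=154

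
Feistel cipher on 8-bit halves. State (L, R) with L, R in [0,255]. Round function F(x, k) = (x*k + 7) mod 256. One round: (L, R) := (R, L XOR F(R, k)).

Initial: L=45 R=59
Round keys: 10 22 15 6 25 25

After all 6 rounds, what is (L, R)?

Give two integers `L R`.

Round 1 (k=10): L=59 R=120
Round 2 (k=22): L=120 R=108
Round 3 (k=15): L=108 R=35
Round 4 (k=6): L=35 R=181
Round 5 (k=25): L=181 R=151
Round 6 (k=25): L=151 R=115

Answer: 151 115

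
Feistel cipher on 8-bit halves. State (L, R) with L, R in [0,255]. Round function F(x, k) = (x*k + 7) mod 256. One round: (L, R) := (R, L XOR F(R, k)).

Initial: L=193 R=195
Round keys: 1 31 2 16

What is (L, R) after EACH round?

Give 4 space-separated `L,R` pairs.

Round 1 (k=1): L=195 R=11
Round 2 (k=31): L=11 R=159
Round 3 (k=2): L=159 R=78
Round 4 (k=16): L=78 R=120

Answer: 195,11 11,159 159,78 78,120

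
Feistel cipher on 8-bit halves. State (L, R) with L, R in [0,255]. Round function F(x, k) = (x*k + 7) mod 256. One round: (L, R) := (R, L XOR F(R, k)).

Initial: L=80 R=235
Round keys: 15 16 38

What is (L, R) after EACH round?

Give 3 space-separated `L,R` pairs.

Answer: 235,156 156,44 44,19

Derivation:
Round 1 (k=15): L=235 R=156
Round 2 (k=16): L=156 R=44
Round 3 (k=38): L=44 R=19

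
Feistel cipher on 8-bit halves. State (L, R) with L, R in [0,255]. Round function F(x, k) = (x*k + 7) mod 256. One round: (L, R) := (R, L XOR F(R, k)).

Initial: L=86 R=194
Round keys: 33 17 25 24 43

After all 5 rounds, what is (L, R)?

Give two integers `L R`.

Answer: 243 252

Derivation:
Round 1 (k=33): L=194 R=95
Round 2 (k=17): L=95 R=148
Round 3 (k=25): L=148 R=36
Round 4 (k=24): L=36 R=243
Round 5 (k=43): L=243 R=252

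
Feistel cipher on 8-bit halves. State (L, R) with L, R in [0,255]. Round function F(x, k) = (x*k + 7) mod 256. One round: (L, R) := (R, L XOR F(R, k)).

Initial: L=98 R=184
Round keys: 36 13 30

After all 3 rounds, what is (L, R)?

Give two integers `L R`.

Round 1 (k=36): L=184 R=133
Round 2 (k=13): L=133 R=112
Round 3 (k=30): L=112 R=162

Answer: 112 162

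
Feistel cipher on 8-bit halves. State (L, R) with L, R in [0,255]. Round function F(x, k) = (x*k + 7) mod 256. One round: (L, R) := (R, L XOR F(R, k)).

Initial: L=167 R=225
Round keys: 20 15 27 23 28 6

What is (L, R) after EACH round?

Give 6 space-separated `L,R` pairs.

Answer: 225,60 60,106 106,9 9,188 188,158 158,7

Derivation:
Round 1 (k=20): L=225 R=60
Round 2 (k=15): L=60 R=106
Round 3 (k=27): L=106 R=9
Round 4 (k=23): L=9 R=188
Round 5 (k=28): L=188 R=158
Round 6 (k=6): L=158 R=7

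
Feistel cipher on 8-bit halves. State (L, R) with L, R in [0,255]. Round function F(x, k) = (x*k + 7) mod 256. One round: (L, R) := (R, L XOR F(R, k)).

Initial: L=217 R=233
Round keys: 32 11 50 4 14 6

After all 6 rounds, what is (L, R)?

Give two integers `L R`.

Answer: 152 164

Derivation:
Round 1 (k=32): L=233 R=254
Round 2 (k=11): L=254 R=24
Round 3 (k=50): L=24 R=73
Round 4 (k=4): L=73 R=51
Round 5 (k=14): L=51 R=152
Round 6 (k=6): L=152 R=164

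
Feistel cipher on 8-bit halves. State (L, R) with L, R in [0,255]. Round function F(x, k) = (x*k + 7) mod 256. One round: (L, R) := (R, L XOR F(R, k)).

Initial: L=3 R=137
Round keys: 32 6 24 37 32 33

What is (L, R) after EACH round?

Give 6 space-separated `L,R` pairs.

Round 1 (k=32): L=137 R=36
Round 2 (k=6): L=36 R=86
Round 3 (k=24): L=86 R=51
Round 4 (k=37): L=51 R=48
Round 5 (k=32): L=48 R=52
Round 6 (k=33): L=52 R=139

Answer: 137,36 36,86 86,51 51,48 48,52 52,139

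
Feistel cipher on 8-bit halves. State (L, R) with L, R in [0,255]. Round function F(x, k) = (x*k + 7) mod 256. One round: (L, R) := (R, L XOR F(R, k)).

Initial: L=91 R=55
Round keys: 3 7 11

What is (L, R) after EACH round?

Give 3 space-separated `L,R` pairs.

Answer: 55,247 247,255 255,11

Derivation:
Round 1 (k=3): L=55 R=247
Round 2 (k=7): L=247 R=255
Round 3 (k=11): L=255 R=11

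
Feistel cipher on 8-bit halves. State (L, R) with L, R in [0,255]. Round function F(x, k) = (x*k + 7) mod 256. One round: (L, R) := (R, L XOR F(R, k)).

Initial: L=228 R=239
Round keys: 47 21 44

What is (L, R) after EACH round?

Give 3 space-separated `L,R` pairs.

Round 1 (k=47): L=239 R=12
Round 2 (k=21): L=12 R=236
Round 3 (k=44): L=236 R=155

Answer: 239,12 12,236 236,155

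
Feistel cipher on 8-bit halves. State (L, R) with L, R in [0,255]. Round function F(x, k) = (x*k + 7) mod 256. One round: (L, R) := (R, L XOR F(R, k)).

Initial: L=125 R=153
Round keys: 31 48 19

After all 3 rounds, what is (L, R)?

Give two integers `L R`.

Answer: 14 226

Derivation:
Round 1 (k=31): L=153 R=243
Round 2 (k=48): L=243 R=14
Round 3 (k=19): L=14 R=226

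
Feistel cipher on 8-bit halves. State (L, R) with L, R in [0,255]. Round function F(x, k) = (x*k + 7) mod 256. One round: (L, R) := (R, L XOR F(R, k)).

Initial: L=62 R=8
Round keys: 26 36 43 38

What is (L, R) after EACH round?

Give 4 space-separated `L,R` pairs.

Answer: 8,233 233,195 195,33 33,46

Derivation:
Round 1 (k=26): L=8 R=233
Round 2 (k=36): L=233 R=195
Round 3 (k=43): L=195 R=33
Round 4 (k=38): L=33 R=46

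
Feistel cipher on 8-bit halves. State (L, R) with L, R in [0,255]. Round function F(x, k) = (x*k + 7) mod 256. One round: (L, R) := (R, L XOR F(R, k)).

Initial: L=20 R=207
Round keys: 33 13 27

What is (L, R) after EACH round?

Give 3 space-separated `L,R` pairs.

Round 1 (k=33): L=207 R=162
Round 2 (k=13): L=162 R=142
Round 3 (k=27): L=142 R=163

Answer: 207,162 162,142 142,163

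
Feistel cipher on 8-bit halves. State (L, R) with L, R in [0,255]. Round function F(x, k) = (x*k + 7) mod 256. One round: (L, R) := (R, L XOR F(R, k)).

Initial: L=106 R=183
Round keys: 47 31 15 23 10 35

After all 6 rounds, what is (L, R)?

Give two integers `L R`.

Answer: 44 217

Derivation:
Round 1 (k=47): L=183 R=202
Round 2 (k=31): L=202 R=202
Round 3 (k=15): L=202 R=23
Round 4 (k=23): L=23 R=210
Round 5 (k=10): L=210 R=44
Round 6 (k=35): L=44 R=217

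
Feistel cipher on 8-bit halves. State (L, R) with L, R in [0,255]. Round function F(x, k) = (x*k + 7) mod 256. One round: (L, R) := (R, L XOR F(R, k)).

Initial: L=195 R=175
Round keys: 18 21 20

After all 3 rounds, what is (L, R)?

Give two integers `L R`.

Round 1 (k=18): L=175 R=150
Round 2 (k=21): L=150 R=250
Round 3 (k=20): L=250 R=25

Answer: 250 25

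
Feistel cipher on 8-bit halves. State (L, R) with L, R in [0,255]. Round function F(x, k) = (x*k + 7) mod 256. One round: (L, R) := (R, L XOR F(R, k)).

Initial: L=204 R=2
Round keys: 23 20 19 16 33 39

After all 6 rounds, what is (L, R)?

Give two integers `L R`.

Round 1 (k=23): L=2 R=249
Round 2 (k=20): L=249 R=121
Round 3 (k=19): L=121 R=251
Round 4 (k=16): L=251 R=206
Round 5 (k=33): L=206 R=110
Round 6 (k=39): L=110 R=7

Answer: 110 7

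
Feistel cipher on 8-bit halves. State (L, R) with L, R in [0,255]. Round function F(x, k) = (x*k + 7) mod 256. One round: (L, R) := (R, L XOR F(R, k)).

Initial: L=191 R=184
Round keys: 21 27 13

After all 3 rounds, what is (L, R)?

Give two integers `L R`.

Answer: 95 122

Derivation:
Round 1 (k=21): L=184 R=160
Round 2 (k=27): L=160 R=95
Round 3 (k=13): L=95 R=122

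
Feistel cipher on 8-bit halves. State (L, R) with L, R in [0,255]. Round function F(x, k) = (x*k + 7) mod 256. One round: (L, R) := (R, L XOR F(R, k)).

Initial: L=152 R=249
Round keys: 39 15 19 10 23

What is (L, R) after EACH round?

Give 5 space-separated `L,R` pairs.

Round 1 (k=39): L=249 R=110
Round 2 (k=15): L=110 R=128
Round 3 (k=19): L=128 R=233
Round 4 (k=10): L=233 R=161
Round 5 (k=23): L=161 R=151

Answer: 249,110 110,128 128,233 233,161 161,151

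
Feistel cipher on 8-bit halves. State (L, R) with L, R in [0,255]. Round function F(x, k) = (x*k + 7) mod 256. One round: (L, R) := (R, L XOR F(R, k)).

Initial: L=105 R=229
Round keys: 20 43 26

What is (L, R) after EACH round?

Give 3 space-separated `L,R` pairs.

Round 1 (k=20): L=229 R=130
Round 2 (k=43): L=130 R=56
Round 3 (k=26): L=56 R=53

Answer: 229,130 130,56 56,53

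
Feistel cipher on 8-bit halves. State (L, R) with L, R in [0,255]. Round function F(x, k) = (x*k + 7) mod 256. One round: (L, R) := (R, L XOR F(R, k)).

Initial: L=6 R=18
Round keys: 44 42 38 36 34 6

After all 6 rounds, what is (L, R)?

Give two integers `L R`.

Round 1 (k=44): L=18 R=25
Round 2 (k=42): L=25 R=51
Round 3 (k=38): L=51 R=128
Round 4 (k=36): L=128 R=52
Round 5 (k=34): L=52 R=111
Round 6 (k=6): L=111 R=149

Answer: 111 149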